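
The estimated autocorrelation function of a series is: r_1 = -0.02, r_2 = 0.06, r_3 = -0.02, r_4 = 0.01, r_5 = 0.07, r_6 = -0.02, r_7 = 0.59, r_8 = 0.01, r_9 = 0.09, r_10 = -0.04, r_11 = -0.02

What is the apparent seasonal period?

7

The largest autocorrelation is r_7 = 0.59; the remaining lags stay at or below 0.09.
The dominant spike at lag 7 indicates a seasonal period of 7.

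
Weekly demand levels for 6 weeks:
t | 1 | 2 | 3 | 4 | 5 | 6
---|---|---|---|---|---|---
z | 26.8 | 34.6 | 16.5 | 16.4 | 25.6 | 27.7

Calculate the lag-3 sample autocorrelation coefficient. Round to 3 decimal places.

Mean z̄ = (26.8 + 34.6 + 16.5 + 16.4 + 25.6 + 27.7)/6 = 24.6000
Numerator Σ_{t=1}^{3}(z_t−z̄)(z_{t+3}−z̄) = -33.1500
Denominator Σ(z_t−z̄)² = 248.3000
r_3 = -33.1500 / 248.3000 = -0.134

-0.134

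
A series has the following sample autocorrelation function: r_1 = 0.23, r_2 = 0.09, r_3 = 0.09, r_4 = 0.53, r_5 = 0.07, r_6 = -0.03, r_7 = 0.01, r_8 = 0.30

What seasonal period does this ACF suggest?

4

The largest autocorrelation is r_4 = 0.53, with a weaker echo at lag 8 (0.30); the remaining lags stay at or below 0.23. The elevated value at lag 1 (0.23), dropping to 0.09 at lag 2, reflects decaying short-term dependence rather than seasonality.
The dominant spike at lag 4 indicates a seasonal period of 4.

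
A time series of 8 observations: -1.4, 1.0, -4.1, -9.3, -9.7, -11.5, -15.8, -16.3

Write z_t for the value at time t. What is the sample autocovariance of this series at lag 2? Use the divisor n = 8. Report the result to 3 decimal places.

6.620

Mean z̄ = (-1.4 + 1.0 − 4.1 − 9.3 − 9.7 − 11.5 − 15.8 − 16.3)/8 = -8.3875
Deviations: 6.9875, 9.3875, 4.2875, -0.9125, -1.3125, -3.1125, -7.4125, -7.9125
Σ_{t=1}^{6}(z_t−z̄)(z_{t+2}−z̄) = 52.9622
γ_2 = 52.9622 / 8 = 6.620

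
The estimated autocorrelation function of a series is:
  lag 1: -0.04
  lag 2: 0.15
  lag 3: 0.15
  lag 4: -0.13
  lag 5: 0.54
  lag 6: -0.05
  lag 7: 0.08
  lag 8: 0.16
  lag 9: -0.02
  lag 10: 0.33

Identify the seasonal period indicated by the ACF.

The largest autocorrelation is r_5 = 0.54, with a weaker echo at lag 10 (0.33); the remaining lags stay at or below 0.16.
The dominant spike at lag 5 indicates a seasonal period of 5.

5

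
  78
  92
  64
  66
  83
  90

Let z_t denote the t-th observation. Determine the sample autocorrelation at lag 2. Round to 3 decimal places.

Mean z̄ = (78 + 92 + 64 + 66 + 83 + 90)/6 = 78.8333
Numerator Σ_{t=1}^{4}(z_t−z̄)(z_{t+2}−z̄) = -361.7222
Denominator Σ(z_t−z̄)² = 700.8333
r_2 = -361.7222 / 700.8333 = -0.516

-0.516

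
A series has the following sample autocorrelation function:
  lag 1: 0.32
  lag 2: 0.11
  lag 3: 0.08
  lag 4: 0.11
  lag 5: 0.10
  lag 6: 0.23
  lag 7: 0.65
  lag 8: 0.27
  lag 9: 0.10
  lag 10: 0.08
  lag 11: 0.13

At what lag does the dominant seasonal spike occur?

The largest autocorrelation is r_7 = 0.65; the remaining lags stay at or below 0.32. The elevated value at lag 1 (0.32), dropping to 0.11 at lag 2, reflects decaying short-term dependence rather than seasonality.
The dominant spike at lag 7 indicates a seasonal period of 7.

7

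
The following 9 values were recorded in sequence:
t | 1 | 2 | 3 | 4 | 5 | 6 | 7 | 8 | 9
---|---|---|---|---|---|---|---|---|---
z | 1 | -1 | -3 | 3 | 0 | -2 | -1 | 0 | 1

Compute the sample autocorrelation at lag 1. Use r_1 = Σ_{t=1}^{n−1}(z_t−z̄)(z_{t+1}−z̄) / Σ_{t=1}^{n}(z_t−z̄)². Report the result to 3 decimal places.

-0.232

Mean z̄ = (1 − 1 − 3 + 3 + 0 − 2 − 1 + 0 + 1)/9 = -0.2222
Numerator Σ_{t=1}^{8}(z_t−z̄)(z_{t+1}−z̄) = -5.9383
Denominator Σ(z_t−z̄)² = 25.5556
r_1 = -5.9383 / 25.5556 = -0.232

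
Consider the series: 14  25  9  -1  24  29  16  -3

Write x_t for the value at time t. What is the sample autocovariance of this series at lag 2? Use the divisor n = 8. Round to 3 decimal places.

-84.457

Mean x̄ = (14 + 25 + 9 − 1 + 24 + 29 + 16 − 3)/8 = 14.1250
Deviations: -0.1250, 10.8750, -5.1250, -15.1250, 9.8750, 14.8750, 1.8750, -17.1250
Σ_{t=1}^{6}(x_t−x̄)(x_{t+2}−x̄) = -675.6563
γ_2 = -675.6563 / 8 = -84.457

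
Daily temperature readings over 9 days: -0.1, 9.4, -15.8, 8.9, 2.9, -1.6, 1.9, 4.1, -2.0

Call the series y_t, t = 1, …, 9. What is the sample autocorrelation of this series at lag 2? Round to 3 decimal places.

0.049

Mean ȳ = (-0.1 + 9.4 − 15.8 + 8.9 + 2.9 − 1.6 + 1.9 + 4.1 − 2.0)/9 = 0.8556
Σ(y_t−ȳ)(y_{t+2}−ȳ) = (15.9153) + (68.7353) + (-34.0514) + (-19.7536) + (2.1353) + (-7.9669) + (-2.9825) = 22.0316
Denominator Σ(y_t−ȳ)² = 446.0222
r_2 = 22.0316 / 446.0222 = 0.049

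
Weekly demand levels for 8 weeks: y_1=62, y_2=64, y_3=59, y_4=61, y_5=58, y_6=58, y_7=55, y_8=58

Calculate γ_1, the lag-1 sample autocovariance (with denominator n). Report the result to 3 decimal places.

Mean ȳ = (62 + 64 + 59 + 61 + 58 + 58 + 55 + 58)/8 = 59.3750
Σ_{t=1}^{7}(y_t−ȳ)(y_{t+1}−ȳ) = 21.4844
γ_1 = 21.4844 / 8 = 2.686

2.686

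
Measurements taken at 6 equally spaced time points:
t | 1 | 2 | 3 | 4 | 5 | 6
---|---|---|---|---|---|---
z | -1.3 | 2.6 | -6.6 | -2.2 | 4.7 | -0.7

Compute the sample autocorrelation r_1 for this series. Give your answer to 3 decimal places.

-0.270

Mean z̄ = (-1.3 + 2.6 − 6.6 − 2.2 + 4.7 − 0.7)/6 = -0.5833
Numerator Σ_{t=1}^{5}(z_t−z̄)(z_{t+1}−z̄) = -20.8653
Denominator Σ(z_t−z̄)² = 77.3883
r_1 = -20.8653 / 77.3883 = -0.270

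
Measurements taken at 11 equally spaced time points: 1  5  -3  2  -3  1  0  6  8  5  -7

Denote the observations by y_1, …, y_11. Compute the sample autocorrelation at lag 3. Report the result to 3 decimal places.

Mean ȳ = (1 + 5 − 3 + 2 − 3 + 1 + 0 + 6 + 8 + 5 − 7)/11 = 1.3636
Numerator Σ_{t=1}^{8}(y_t−ȳ)(y_{t+3}−ȳ) = -81.7603
Denominator Σ(y_t−ȳ)² = 202.5455
r_3 = -81.7603 / 202.5455 = -0.404

-0.404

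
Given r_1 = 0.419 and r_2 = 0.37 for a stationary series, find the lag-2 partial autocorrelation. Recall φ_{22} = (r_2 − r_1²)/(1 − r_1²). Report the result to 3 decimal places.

φ_{22} = (r_2 − r_1²) / (1 − r_1²)
r_1² = (0.419)² = 0.175561
Numerator = 0.37 − 0.1756 = 0.1944; denominator = 1 − 0.1756 = 0.8244
φ_{22} = 0.1944 / 0.8244 = 0.236

0.236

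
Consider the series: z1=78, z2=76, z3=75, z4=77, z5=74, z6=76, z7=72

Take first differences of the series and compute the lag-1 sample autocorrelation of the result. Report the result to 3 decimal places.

First differences Δz: -2, -1, 2, -3, 2, -4
Mean of differences = -1.0000
Numerator Σ(Δz_t−Δz̄)(Δz_{t+1}−Δz̄) = -21.0000
Denominator Σ(Δz_t−Δz̄)² = 32.0000
r_1(Δz) = -21.0000 / 32.0000 = -0.656

-0.656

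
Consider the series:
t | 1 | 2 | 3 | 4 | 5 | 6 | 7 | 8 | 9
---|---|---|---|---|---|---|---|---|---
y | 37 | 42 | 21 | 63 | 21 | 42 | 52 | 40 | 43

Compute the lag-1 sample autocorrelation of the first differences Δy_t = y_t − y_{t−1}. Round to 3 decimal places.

-0.764

First differences Δy: 5, -21, 42, -42, 21, 10, -12, 3
Mean of differences = 0.7500
Numerator Σ(Δy_t−Δȳ)(Δy_{t+1}−Δȳ) = -3578.0625
Denominator Σ(Δy_t−Δȳ)² = 4683.5000
r_1(Δy) = -3578.0625 / 4683.5000 = -0.764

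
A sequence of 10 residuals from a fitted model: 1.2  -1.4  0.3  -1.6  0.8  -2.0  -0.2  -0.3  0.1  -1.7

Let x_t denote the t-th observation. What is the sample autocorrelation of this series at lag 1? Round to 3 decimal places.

Mean x̄ = (1.2 − 1.4 + 0.3 − 1.6 + 0.8 − 2.0 − 0.2 − 0.3 + 0.1 − 1.7)/10 = -0.4800
Numerator Σ_{t=1}^{9}(x_t−x̄)(x_{t+1}−x̄) = -7.4944
Denominator Σ(x_t−x̄)² = 11.4160
r_1 = -7.4944 / 11.4160 = -0.656

-0.656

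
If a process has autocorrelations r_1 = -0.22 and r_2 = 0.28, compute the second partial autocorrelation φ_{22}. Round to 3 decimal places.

φ_{22} = (r_2 − r_1²) / (1 − r_1²)
r_1² = (-0.22)² = 0.0484
Numerator = 0.28 − 0.0484 = 0.2316; denominator = 1 − 0.0484 = 0.9516
φ_{22} = 0.2316 / 0.9516 = 0.243

0.243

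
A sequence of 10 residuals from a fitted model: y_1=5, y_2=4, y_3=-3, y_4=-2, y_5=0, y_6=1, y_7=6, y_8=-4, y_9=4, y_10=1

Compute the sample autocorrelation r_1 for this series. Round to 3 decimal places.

-0.225

Mean ȳ = (5 + 4 − 3 − 2 + 0 + 1 + 6 − 4 + 4 + 1)/10 = 1.2000
Numerator Σ_{t=1}^{9}(y_t−ȳ)(y_{t+1}−ȳ) = -24.6400
Denominator Σ(y_t−ȳ)² = 109.6000
r_1 = -24.6400 / 109.6000 = -0.225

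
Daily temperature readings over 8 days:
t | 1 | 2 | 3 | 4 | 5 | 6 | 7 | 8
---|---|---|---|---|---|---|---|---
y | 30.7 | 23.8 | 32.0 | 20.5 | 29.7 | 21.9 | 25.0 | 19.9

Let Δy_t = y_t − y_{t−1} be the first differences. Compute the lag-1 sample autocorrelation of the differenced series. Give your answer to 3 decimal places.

-0.897

First differences Δy: -6.9, 8.2, -11.5, 9.2, -7.8, 3.1, -5.1
Mean of differences = -1.5429
Numerator Σ(Δy_t−Δȳ)(Δy_{t+1}−Δȳ) = -368.9590
Denominator Σ(Δy_t−Δȳ)² = 411.5371
r_1(Δy) = -368.9590 / 411.5371 = -0.897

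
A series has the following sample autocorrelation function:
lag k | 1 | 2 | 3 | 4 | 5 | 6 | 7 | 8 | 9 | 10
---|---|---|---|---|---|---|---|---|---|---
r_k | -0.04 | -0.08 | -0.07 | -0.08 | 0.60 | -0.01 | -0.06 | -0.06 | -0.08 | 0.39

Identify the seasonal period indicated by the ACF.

5

The largest autocorrelation is r_5 = 0.60, with a weaker echo at lag 10 (0.39); the remaining lags stay at or below -0.01.
The dominant spike at lag 5 indicates a seasonal period of 5.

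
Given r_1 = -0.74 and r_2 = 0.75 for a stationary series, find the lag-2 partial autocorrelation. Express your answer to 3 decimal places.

φ_{22} = (r_2 − r_1²) / (1 − r_1²)
r_1² = (-0.74)² = 0.5476
Numerator = 0.75 − 0.5476 = 0.2024; denominator = 1 − 0.5476 = 0.4524
φ_{22} = 0.2024 / 0.4524 = 0.447

0.447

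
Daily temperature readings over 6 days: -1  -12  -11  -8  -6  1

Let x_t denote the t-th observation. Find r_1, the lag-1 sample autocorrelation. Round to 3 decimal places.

Mean x̄ = (-1 − 12 − 11 − 8 − 6 + 1)/6 = -6.1667
Deviations from mean: 5.1667, -5.8333, -4.8333, -1.8333, 0.1667, 7.1667
Numerator Σ_{t=1}^{5}(x_t−x̄)(x_{t+1}−x̄) = 7.8056
Denominator Σ(x_t−x̄)² = 138.8333
r_1 = 7.8056 / 138.8333 = 0.056

0.056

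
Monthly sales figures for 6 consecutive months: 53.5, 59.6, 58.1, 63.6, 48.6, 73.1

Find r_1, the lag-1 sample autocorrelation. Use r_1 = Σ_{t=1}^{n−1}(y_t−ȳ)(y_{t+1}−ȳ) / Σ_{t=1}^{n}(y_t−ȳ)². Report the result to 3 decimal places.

-0.558

Mean ȳ = (53.5 + 59.6 + 58.1 + 63.6 + 48.6 + 73.1)/6 = 59.4167
Deviations from mean: -5.9167, 0.1833, -1.3167, 4.1833, -10.8167, 13.6833
Σ(y_t−ȳ)(y_{t+1}−ȳ) = (-1.0847) + (-0.2414) + (-5.5081) + (-45.2497) + (-148.0081) = -200.0919
Denominator Σ(y_t−ȳ)² = 358.5083
r_1 = -200.0919 / 358.5083 = -0.558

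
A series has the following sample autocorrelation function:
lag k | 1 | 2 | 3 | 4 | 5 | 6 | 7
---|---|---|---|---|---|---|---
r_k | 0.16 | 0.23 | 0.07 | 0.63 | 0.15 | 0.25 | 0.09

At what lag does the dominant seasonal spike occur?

The largest autocorrelation is r_4 = 0.63; the remaining lags stay at or below 0.25.
The dominant spike at lag 4 indicates a seasonal period of 4.

4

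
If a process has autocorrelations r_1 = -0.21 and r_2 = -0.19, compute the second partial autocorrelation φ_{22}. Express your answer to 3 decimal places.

-0.245

φ_{22} = (r_2 − r_1²) / (1 − r_1²)
r_1² = (-0.21)² = 0.0441
Numerator = -0.19 − 0.0441 = -0.2341; denominator = 1 − 0.0441 = 0.9559
φ_{22} = -0.2341 / 0.9559 = -0.245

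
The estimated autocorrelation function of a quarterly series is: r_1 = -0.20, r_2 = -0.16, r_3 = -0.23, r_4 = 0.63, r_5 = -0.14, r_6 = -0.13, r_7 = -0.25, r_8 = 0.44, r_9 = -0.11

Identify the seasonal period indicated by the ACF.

4

The largest autocorrelation is r_4 = 0.63, with a weaker echo at lag 8 (0.44); the remaining lags stay at or below -0.11.
The dominant spike at lag 4 indicates a seasonal period of 4.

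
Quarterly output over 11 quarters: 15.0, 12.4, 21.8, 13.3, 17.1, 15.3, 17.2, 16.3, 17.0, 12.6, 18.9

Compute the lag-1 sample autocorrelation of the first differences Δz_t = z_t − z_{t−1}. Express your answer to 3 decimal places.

-0.728

First differences Δz: -2.6, 9.4, -8.5, 3.8, -1.8, 1.9, -0.9, 0.7, -4.4, 6.3
Mean of differences = 0.3900
Numerator Σ(Δz_t−Δz̄)(Δz_{t+1}−Δz̄) = -180.2701
Denominator Σ(Δz_t−Δz̄)² = 247.4890
r_1(Δz) = -180.2701 / 247.4890 = -0.728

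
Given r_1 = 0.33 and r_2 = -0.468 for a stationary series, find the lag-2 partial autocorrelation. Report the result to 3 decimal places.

φ_{22} = (r_2 − r_1²) / (1 − r_1²)
r_1² = (0.33)² = 0.1089
Numerator = -0.468 − 0.1089 = -0.5769; denominator = 1 − 0.1089 = 0.8911
φ_{22} = -0.5769 / 0.8911 = -0.647

-0.647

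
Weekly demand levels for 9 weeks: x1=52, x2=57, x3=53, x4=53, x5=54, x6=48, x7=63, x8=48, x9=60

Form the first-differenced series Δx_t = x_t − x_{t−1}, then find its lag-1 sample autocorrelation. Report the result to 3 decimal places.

First differences Δx: 5, -4, 0, 1, -6, 15, -15, 12
Mean of differences = 1.0000
Numerator Σ(Δx_t−Δx̄)(Δx_{t+1}−Δx̄) = -513.0000
Denominator Σ(Δx_t−Δx̄)² = 664.0000
r_1(Δx) = -513.0000 / 664.0000 = -0.773

-0.773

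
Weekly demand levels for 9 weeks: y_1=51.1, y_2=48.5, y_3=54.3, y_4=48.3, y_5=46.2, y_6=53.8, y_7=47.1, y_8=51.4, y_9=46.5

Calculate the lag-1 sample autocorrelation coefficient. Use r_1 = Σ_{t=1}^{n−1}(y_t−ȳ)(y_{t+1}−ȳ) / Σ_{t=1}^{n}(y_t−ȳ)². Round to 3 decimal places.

Mean ȳ = (51.1 + 48.5 + 54.3 + 48.3 + 46.2 + 53.8 + 47.1 + 51.4 + 46.5)/9 = 49.6889
Numerator Σ_{t=1}^{8}(y_t−ȳ)(y_{t+1}−ȳ) = -43.5912
Denominator Σ(y_t−ȳ)² = 75.4689
r_1 = -43.5912 / 75.4689 = -0.578

-0.578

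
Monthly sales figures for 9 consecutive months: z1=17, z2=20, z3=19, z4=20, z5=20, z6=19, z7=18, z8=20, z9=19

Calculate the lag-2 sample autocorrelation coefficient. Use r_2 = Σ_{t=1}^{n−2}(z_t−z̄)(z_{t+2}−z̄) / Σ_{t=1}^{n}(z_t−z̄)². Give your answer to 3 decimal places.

Mean z̄ = (17 + 20 + 19 + 20 + 20 + 19 + 18 + 20 + 19)/9 = 19.1111
Σ(z_t−z̄)(z_{t+2}−z̄) = (0.2346) + (0.7901) + (-0.0988) + (-0.0988) + (-0.9877) + (-0.0988) + (0.1235) = -0.1358
Denominator Σ(z_t−z̄)² = 8.8889
r_2 = -0.1358 / 8.8889 = -0.015

-0.015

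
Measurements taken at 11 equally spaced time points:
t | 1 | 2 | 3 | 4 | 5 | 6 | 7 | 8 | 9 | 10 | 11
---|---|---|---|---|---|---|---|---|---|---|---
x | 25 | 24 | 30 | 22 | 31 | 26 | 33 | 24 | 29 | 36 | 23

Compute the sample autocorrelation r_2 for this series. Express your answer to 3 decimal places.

0.126

Mean x̄ = (25 + 24 + 30 + 22 + 31 + 26 + 33 + 24 + 29 + 36 + 23)/11 = 27.5455
Numerator Σ_{t=1}^{9}(x_t−x̄)(x_{t+2}−x̄) = 26.1322
Denominator Σ(x_t−x̄)² = 206.7273
r_2 = 26.1322 / 206.7273 = 0.126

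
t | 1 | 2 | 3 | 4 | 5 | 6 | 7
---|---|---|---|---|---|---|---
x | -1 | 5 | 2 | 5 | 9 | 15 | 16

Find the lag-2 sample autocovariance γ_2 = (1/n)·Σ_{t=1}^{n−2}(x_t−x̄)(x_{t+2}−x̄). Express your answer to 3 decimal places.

Mean x̄ = (-1 + 5 + 2 + 5 + 9 + 15 + 16)/7 = 7.2857
Σ_{t=1}^{5}(x_t−x̄)(x_{t+2}−x̄) = 37.2653
γ_2 = 37.2653 / 7 = 5.324

5.324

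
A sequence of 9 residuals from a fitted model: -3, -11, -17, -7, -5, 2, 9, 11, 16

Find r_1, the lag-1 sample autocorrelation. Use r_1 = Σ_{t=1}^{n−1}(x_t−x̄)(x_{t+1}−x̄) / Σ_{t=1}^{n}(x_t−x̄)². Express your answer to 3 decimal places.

Mean x̄ = (-3 − 11 − 17 − 7 − 5 + 2 + 9 + 11 + 16)/9 = -0.5556
Numerator Σ_{t=1}^{8}(x_t−x̄)(x_{t+1}−x̄) = 646.6914
Denominator Σ(x_t−x̄)² = 952.2222
r_1 = 646.6914 / 952.2222 = 0.679

0.679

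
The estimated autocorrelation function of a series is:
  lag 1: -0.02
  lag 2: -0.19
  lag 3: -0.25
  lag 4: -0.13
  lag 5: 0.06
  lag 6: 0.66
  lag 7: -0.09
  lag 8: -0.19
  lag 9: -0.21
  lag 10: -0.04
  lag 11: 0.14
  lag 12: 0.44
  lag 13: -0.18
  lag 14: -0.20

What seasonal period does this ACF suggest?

6

The largest autocorrelation is r_6 = 0.66, with a weaker echo at lag 12 (0.44); the remaining lags stay at or below 0.14.
The dominant spike at lag 6 indicates a seasonal period of 6.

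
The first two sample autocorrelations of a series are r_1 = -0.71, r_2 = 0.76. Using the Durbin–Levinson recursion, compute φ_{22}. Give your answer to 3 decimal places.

0.516

φ_{22} = (r_2 − r_1²) / (1 − r_1²)
r_1² = (-0.71)² = 0.5041
Numerator = 0.76 − 0.5041 = 0.2559; denominator = 1 − 0.5041 = 0.4959
φ_{22} = 0.2559 / 0.4959 = 0.516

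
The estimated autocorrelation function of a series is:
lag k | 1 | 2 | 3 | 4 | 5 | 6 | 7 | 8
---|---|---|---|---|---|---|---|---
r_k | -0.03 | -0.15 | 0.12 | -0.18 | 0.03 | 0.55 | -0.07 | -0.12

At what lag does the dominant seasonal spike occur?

6

The largest autocorrelation is r_6 = 0.55; the remaining lags stay at or below 0.12.
The dominant spike at lag 6 indicates a seasonal period of 6.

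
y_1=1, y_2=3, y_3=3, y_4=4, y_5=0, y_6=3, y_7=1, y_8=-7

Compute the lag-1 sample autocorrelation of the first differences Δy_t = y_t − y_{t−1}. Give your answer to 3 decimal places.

First differences Δy: 2, 0, 1, -4, 3, -2, -8
Mean of differences = -1.1429
Numerator Σ(Δy_t−Δȳ)(Δy_{t+1}−Δȳ) = -9.5918
Denominator Σ(Δy_t−Δȳ)² = 88.8571
r_1(Δy) = -9.5918 / 88.8571 = -0.108

-0.108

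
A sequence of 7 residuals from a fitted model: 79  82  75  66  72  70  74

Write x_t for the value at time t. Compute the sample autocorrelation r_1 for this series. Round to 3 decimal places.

0.368

Mean x̄ = (79 + 82 + 75 + 66 + 72 + 70 + 74)/7 = 74.0000
Deviations from mean: 5.0000, 8.0000, 1.0000, -8.0000, -2.0000, -4.0000, 0.0000
Σ(x_t−x̄)(x_{t+1}−x̄) = (40.0000) + (8.0000) + (-8.0000) + (16.0000) + (8.0000) + (0.0000) = 64.0000
Denominator Σ(x_t−x̄)² = 174.0000
r_1 = 64.0000 / 174.0000 = 0.368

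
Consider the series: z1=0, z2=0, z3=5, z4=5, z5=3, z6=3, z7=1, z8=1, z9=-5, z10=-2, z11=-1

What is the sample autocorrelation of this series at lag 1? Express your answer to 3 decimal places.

0.541

Mean z̄ = (0 + 0 + 5 + 5 + 3 + 3 + 1 + 1 − 5 − 2 − 1)/11 = 0.9091
Numerator Σ_{t=1}^{10}(z_t−z̄)(z_{t+1}−z̄) = 49.1736
Denominator Σ(z_t−z̄)² = 90.9091
r_1 = 49.1736 / 90.9091 = 0.541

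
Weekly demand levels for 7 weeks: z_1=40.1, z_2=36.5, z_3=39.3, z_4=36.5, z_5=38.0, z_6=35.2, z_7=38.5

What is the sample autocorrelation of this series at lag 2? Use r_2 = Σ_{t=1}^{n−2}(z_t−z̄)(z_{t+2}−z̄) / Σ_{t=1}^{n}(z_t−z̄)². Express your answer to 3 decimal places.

0.494

Mean z̄ = (40.1 + 36.5 + 39.3 + 36.5 + 38.0 + 35.2 + 38.5)/7 = 37.7286
Deviations from mean: 2.3714, -1.2286, 1.5714, -1.2286, 0.2714, -2.5286, 0.7714
Σ(z_t−z̄)(z_{t+2}−z̄) = (3.7265) + (1.5094) + (0.4265) + (3.1065) + (0.2094) = 8.9784
Denominator Σ(z_t−z̄)² = 18.1743
r_2 = 8.9784 / 18.1743 = 0.494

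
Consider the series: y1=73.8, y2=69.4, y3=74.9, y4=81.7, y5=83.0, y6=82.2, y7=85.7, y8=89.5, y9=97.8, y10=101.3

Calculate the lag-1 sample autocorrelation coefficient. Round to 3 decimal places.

Mean ȳ = (73.8 + 69.4 + 74.9 + 81.7 + 83.0 + 82.2 + 85.7 + 89.5 + 97.8 + 101.3)/10 = 83.9300
Numerator Σ_{t=1}^{9}(y_t−ȳ)(y_{t+1}−ȳ) = 627.1891
Denominator Σ(y_t−ȳ)² = 932.3610
r_1 = 627.1891 / 932.3610 = 0.673

0.673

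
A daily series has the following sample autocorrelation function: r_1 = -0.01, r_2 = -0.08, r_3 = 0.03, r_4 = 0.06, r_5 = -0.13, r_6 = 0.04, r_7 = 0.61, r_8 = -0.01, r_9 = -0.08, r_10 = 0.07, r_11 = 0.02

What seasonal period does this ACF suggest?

The largest autocorrelation is r_7 = 0.61; the remaining lags stay at or below 0.07.
The dominant spike at lag 7 indicates a seasonal period of 7.

7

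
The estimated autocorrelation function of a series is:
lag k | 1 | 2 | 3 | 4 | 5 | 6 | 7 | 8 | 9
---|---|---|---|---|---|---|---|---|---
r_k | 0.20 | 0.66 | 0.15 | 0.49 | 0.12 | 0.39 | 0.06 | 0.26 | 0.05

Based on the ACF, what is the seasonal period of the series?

The largest autocorrelation is r_2 = 0.66, with weaker echoes at lags 4 (0.49), 6 (0.39) and 8 (0.26); the remaining lags stay at or below 0.20.
The dominant spike at lag 2 indicates a seasonal period of 2.

2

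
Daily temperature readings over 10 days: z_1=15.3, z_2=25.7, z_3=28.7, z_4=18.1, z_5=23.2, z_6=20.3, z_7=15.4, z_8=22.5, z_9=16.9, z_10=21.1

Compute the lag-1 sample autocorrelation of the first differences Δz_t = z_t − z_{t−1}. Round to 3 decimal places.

First differences Δz: 10.4, 3.0, -10.6, 5.1, -2.9, -4.9, 7.1, -5.6, 4.2
Mean of differences = 0.6444
Numerator Σ(Δz_t−Δz̄)(Δz_{t+1}−Δz̄) = -148.0542
Denominator Σ(Δz_t−Δz̄)² = 383.6222
r_1(Δz) = -148.0542 / 383.6222 = -0.386

-0.386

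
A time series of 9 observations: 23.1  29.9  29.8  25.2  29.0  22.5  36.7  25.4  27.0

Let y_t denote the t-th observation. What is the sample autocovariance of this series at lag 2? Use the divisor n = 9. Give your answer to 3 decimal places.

2.031

Mean ȳ = (23.1 + 29.9 + 29.8 + 25.2 + 29.0 + 22.5 + 36.7 + 25.4 + 27.0)/9 = 27.6222
Σ_{t=1}^{7}(y_t−ȳ)(y_{t+2}−ȳ) = 18.2835
γ_2 = 18.2835 / 9 = 2.031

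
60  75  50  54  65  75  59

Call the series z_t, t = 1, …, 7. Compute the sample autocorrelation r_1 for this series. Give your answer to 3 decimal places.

-0.204

Mean z̄ = (60 + 75 + 50 + 54 + 65 + 75 + 59)/7 = 62.5714
Deviations from mean: -2.5714, 12.4286, -12.5714, -8.5714, 2.4286, 12.4286, -3.5714
Σ(z_t−z̄)(z_{t+1}−z̄) = (-31.9592) + (-156.2449) + (107.7551) + (-20.8163) + (30.1837) + (-44.3878) = -115.4694
Denominator Σ(z_t−z̄)² = 565.7143
r_1 = -115.4694 / 565.7143 = -0.204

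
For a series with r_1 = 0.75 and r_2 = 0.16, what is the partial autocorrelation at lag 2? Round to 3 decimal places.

-0.920

φ_{22} = (r_2 − r_1²) / (1 − r_1²)
r_1² = (0.75)² = 0.5625
Numerator = 0.16 − 0.5625 = -0.4025; denominator = 1 − 0.5625 = 0.4375
φ_{22} = -0.4025 / 0.4375 = -0.920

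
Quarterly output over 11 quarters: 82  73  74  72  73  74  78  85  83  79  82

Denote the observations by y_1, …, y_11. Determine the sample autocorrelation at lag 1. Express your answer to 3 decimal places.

Mean ȳ = (82 + 73 + 74 + 72 + 73 + 74 + 78 + 85 + 83 + 79 + 82)/11 = 77.7273
Numerator Σ_{t=1}^{10}(y_t−ȳ)(y_{t+1}−ȳ) = 114.9256
Denominator Σ(y_t−ȳ)² = 224.1818
r_1 = 114.9256 / 224.1818 = 0.513

0.513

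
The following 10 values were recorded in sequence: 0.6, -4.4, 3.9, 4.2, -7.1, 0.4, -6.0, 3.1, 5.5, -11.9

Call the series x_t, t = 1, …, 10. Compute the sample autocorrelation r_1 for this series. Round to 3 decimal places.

-0.350

Mean x̄ = (0.6 − 4.4 + 3.9 + 4.2 − 7.1 + 0.4 − 6.0 + 3.1 + 5.5 − 11.9)/10 = -1.1700
Numerator Σ_{t=1}^{9}(x_t−x̄)(x_{t+1}−x̄) = -107.3169
Denominator Σ(x_t−x̄)² = 306.9210
r_1 = -107.3169 / 306.9210 = -0.350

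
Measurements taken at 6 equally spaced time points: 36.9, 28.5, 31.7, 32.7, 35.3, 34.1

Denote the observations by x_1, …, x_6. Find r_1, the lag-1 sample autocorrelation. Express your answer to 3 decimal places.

Mean x̄ = (36.9 + 28.5 + 31.7 + 32.7 + 35.3 + 34.1)/6 = 33.2000
Σ(x_t−x̄)(x_{t+1}−x̄) = (-17.3900) + (7.0500) + (0.7500) + (-1.0500) + (1.8900) = -8.7500
Denominator Σ(x_t−x̄)² = 43.5000
r_1 = -8.7500 / 43.5000 = -0.201

-0.201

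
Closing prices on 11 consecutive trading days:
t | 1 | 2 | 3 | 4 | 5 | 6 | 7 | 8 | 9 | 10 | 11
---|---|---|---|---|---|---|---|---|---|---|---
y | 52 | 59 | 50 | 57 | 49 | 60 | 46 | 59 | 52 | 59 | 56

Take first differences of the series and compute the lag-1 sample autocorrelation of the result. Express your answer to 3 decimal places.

-0.919

First differences Δy: 7, -9, 7, -8, 11, -14, 13, -7, 7, -3
Mean of differences = 0.4000
Numerator Σ(Δy_t−Δȳ)(Δy_{t+1}−Δȳ) = -767.1600
Denominator Σ(Δy_t−Δȳ)² = 834.4000
r_1(Δy) = -767.1600 / 834.4000 = -0.919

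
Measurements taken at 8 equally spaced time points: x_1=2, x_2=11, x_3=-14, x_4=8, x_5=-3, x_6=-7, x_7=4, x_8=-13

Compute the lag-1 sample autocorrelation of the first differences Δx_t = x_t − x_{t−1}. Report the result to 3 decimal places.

-0.718

First differences Δx: 9, -25, 22, -11, -4, 11, -17
Mean of differences = -2.1429
Numerator Σ(Δx_t−Δx̄)(Δx_{t+1}−Δx̄) = -1223.5918
Denominator Σ(Δx_t−Δx̄)² = 1704.8571
r_1(Δx) = -1223.5918 / 1704.8571 = -0.718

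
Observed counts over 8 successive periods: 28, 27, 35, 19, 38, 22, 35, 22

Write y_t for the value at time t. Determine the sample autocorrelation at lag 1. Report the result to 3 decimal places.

-0.871

Mean ȳ = (28 + 27 + 35 + 19 + 38 + 22 + 35 + 22)/8 = 28.2500
Σ(y_t−ȳ)(y_{t+1}−ȳ) = (0.3125) + (-8.4375) + (-62.4375) + (-90.1875) + (-60.9375) + (-42.1875) + (-42.1875) = -306.0625
Denominator Σ(y_t−ȳ)² = 351.5000
r_1 = -306.0625 / 351.5000 = -0.871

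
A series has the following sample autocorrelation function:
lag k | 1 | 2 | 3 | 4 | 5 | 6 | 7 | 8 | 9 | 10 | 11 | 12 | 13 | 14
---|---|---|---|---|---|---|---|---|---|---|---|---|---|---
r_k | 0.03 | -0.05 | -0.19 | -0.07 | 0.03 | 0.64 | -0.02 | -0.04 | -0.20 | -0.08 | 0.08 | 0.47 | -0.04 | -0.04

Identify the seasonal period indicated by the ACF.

6

The largest autocorrelation is r_6 = 0.64, with a weaker echo at lag 12 (0.47); the remaining lags stay at or below 0.08.
The dominant spike at lag 6 indicates a seasonal period of 6.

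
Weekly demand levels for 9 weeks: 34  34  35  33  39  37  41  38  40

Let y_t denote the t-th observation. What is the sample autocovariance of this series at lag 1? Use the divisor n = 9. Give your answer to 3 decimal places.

2.390

Mean ȳ = (34 + 34 + 35 + 33 + 39 + 37 + 41 + 38 + 40)/9 = 36.7778
Σ_{t=1}^{8}(y_t−ȳ)(y_{t+1}−ȳ) = 21.5062
γ_1 = 21.5062 / 9 = 2.390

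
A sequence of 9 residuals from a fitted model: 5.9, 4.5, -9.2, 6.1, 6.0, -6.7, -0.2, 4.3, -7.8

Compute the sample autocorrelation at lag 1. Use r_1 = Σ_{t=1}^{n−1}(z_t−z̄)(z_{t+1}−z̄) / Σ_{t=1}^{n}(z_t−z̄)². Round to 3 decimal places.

Mean z̄ = (5.9 + 4.5 − 9.2 + 6.1 + 6.0 − 6.7 − 0.2 + 4.3 − 7.8)/9 = 0.3222
Numerator Σ_{t=1}^{8}(z_t−z̄)(z_{t+1}−z̄) = -109.2805
Denominator Σ(z_t−z̄)² = 336.2356
r_1 = -109.2805 / 336.2356 = -0.325

-0.325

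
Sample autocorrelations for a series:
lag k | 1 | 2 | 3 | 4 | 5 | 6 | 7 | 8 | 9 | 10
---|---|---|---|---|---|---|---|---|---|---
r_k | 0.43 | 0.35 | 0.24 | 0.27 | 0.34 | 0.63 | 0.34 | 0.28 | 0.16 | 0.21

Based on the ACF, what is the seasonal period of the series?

The largest autocorrelation is r_6 = 0.63; the remaining lags stay at or below 0.43. The elevated value at lag 1 (0.43), dropping to 0.35 at lag 2, reflects decaying short-term dependence rather than seasonality.
The dominant spike at lag 6 indicates a seasonal period of 6.

6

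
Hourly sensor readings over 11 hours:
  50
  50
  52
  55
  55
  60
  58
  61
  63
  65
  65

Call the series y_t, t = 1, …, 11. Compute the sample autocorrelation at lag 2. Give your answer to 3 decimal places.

0.458

Mean ȳ = (50 + 50 + 52 + 55 + 55 + 60 + 58 + 61 + 63 + 65 + 65)/11 = 57.6364
Numerator Σ_{t=1}^{9}(y_t−ȳ)(y_{t+2}−ȳ) = 145.0083
Denominator Σ(y_t−ȳ)² = 316.5455
r_2 = 145.0083 / 316.5455 = 0.458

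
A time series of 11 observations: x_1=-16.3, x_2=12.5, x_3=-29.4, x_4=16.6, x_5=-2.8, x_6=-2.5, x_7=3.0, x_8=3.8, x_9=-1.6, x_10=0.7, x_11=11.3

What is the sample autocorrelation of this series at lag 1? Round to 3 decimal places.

Mean x̄ = (-16.3 + 12.5 − 29.4 + 16.6 − 2.8 − 2.5 + 3.0 + 3.8 − 1.6 + 0.7 + 11.3)/11 = -0.4273
Numerator Σ_{t=1}^{10}(x_t−x̄)(x_{t+1}−x̄) = -1094.2144
Denominator Σ(x_t−x̄)² = 1728.1218
r_1 = -1094.2144 / 1728.1218 = -0.633

-0.633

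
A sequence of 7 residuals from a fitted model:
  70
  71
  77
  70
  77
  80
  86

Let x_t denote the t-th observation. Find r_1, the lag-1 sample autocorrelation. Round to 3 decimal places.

0.262

Mean x̄ = (70 + 71 + 77 + 70 + 77 + 80 + 86)/7 = 75.8571
Deviations from mean: -5.8571, -4.8571, 1.1429, -5.8571, 1.1429, 4.1429, 10.1429
Numerator Σ_{t=1}^{6}(x_t−x̄)(x_{t+1}−x̄) = 56.2653
Denominator Σ(x_t−x̄)² = 214.8571
r_1 = 56.2653 / 214.8571 = 0.262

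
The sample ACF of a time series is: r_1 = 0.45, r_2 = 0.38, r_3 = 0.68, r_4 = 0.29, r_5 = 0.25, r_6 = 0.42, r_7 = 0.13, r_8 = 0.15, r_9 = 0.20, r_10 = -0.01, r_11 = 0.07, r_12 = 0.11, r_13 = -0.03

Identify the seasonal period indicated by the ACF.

3

The largest autocorrelation is r_3 = 0.68; the remaining lags stay at or below 0.45. The elevated value at lag 1 (0.45), dropping to 0.38 at lag 2, reflects decaying short-term dependence rather than seasonality.
The dominant spike at lag 3 indicates a seasonal period of 3.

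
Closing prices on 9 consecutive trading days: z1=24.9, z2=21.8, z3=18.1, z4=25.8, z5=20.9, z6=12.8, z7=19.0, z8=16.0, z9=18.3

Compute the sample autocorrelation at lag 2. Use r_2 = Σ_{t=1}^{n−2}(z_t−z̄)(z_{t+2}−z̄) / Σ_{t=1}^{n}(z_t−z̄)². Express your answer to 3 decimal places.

-0.101

Mean z̄ = (24.9 + 21.8 + 18.1 + 25.8 + 20.9 + 12.8 + 19.0 + 16.0 + 18.3)/9 = 19.7333
Σ(z_t−z̄)(z_{t+2}−z̄) = (-8.4389) + (12.5378) + (-1.9056) + (-42.0622) + (-0.8556) + (25.8844) + (1.0511) = -13.7889
Denominator Σ(z_t−z̄)² = 136.4000
r_2 = -13.7889 / 136.4000 = -0.101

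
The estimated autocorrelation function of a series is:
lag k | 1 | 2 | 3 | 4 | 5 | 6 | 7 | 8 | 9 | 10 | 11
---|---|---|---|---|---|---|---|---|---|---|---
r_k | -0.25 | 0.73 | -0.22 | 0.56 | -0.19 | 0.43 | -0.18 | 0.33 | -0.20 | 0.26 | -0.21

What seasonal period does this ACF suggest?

The largest autocorrelation is r_2 = 0.73, with weaker echoes at lags 4 (0.56), 6 (0.43), 8 (0.33) and 10 (0.26); the remaining lags stay at or below -0.18.
The dominant spike at lag 2 indicates a seasonal period of 2.

2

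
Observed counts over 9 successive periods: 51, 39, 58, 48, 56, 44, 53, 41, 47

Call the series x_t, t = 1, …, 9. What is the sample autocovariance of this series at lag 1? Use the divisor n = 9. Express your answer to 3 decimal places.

-22.108

Mean x̄ = (51 + 39 + 58 + 48 + 56 + 44 + 53 + 41 + 47)/9 = 48.5556
Σ_{t=1}^{8}(x_t−x̄)(x_{t+1}−x̄) = -198.9753
γ_1 = -198.9753 / 9 = -22.108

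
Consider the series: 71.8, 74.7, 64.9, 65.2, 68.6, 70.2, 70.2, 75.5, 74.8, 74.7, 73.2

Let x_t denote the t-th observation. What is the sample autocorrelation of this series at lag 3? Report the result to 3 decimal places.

Mean x̄ = (71.8 + 74.7 + 64.9 + 65.2 + 68.6 + 70.2 + 70.2 + 75.5 + 74.8 + 74.7 + 73.2)/11 = 71.2545
Numerator Σ_{t=1}^{8}(x_t−x̄)(x_{t+3}−x̄) = -9.7453
Denominator Σ(x_t−x̄)² = 144.7273
r_3 = -9.7453 / 144.7273 = -0.067

-0.067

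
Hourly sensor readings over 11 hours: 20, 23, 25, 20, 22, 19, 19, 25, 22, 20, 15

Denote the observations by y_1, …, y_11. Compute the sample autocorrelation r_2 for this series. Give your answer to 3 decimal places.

-0.254

Mean ȳ = (20 + 23 + 25 + 20 + 22 + 19 + 19 + 25 + 22 + 20 + 15)/11 = 20.9091
Numerator Σ_{t=1}^{9}(y_t−ȳ)(y_{t+2}−ȳ) = -21.5620
Denominator Σ(y_t−ȳ)² = 84.9091
r_2 = -21.5620 / 84.9091 = -0.254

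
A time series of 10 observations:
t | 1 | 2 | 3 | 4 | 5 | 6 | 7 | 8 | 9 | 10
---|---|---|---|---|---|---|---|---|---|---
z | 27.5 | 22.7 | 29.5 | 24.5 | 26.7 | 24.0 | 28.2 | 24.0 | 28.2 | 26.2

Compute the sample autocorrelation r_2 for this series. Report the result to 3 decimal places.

Mean z̄ = (27.5 + 22.7 + 29.5 + 24.5 + 26.7 + 24.0 + 28.2 + 24.0 + 28.2 + 26.2)/10 = 26.1500
Numerator Σ_{t=1}^{8}(z_t−z̄)(z_{t+2}−z̄) = 25.4500
Denominator Σ(z_t−z̄)² = 45.6250
r_2 = 25.4500 / 45.6250 = 0.558

0.558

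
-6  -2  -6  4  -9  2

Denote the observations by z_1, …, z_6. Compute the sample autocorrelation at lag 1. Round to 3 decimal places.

Mean z̄ = (-6 − 2 − 6 + 4 − 9 + 2)/6 = -2.8333
Deviations from mean: -3.1667, 0.8333, -3.1667, 6.8333, -6.1667, 4.8333
Σ(z_t−z̄)(z_{t+1}−z̄) = (-2.6389) + (-2.6389) + (-21.6389) + (-42.1389) + (-29.8056) = -98.8611
Denominator Σ(z_t−z̄)² = 128.8333
r_1 = -98.8611 / 128.8333 = -0.767

-0.767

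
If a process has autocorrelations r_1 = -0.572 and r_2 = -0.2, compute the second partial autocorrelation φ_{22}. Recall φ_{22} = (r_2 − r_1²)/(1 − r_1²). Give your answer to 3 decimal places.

φ_{22} = (r_2 − r_1²) / (1 − r_1²)
r_1² = (-0.572)² = 0.327184
Numerator = -0.2 − 0.3272 = -0.5272; denominator = 1 − 0.3272 = 0.6728
φ_{22} = -0.5272 / 0.6728 = -0.784

-0.784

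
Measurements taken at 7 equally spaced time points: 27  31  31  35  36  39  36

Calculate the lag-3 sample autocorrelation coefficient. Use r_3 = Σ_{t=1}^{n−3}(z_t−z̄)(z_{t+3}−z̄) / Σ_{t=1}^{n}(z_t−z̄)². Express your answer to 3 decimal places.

-0.262

Mean z̄ = (27 + 31 + 31 + 35 + 36 + 39 + 36)/7 = 33.5714
Deviations from mean: -6.5714, -2.5714, -2.5714, 1.4286, 2.4286, 5.4286, 2.4286
Numerator Σ_{t=1}^{4}(z_t−z̄)(z_{t+3}−z̄) = -26.1224
Denominator Σ(z_t−z̄)² = 99.7143
r_3 = -26.1224 / 99.7143 = -0.262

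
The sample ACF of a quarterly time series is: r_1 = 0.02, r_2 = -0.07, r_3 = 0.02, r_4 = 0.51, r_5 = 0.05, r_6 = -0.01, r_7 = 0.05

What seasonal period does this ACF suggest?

4

The largest autocorrelation is r_4 = 0.51; the remaining lags stay at or below 0.05.
The dominant spike at lag 4 indicates a seasonal period of 4.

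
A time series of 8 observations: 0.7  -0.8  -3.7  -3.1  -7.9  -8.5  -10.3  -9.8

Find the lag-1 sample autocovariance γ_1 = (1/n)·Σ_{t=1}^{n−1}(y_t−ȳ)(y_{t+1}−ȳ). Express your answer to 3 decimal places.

Mean ȳ = (0.7 − 0.8 − 3.7 − 3.1 − 7.9 − 8.5 − 10.3 − 9.8)/8 = -5.4250
Deviations: 6.1250, 4.6250, 1.7250, 2.3250, -2.4750, -3.0750, -4.8750, -4.3750
Σ_{t=1}^{7}(y_t−ȳ)(y_{t+1}−ȳ) = 78.4919
γ_1 = 78.4919 / 8 = 9.811

9.811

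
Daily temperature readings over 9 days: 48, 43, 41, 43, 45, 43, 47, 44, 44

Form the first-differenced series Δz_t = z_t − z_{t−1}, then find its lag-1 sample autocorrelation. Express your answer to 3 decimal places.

-0.215

First differences Δz: -5, -2, 2, 2, -2, 4, -3, 0
Mean of differences = -0.5000
Numerator Σ(Δz_t−Δz̄)(Δz_{t+1}−Δz̄) = -13.7500
Denominator Σ(Δz_t−Δz̄)² = 64.0000
r_1(Δz) = -13.7500 / 64.0000 = -0.215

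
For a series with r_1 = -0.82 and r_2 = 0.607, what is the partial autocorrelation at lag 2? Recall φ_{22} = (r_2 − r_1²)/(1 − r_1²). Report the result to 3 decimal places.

φ_{22} = (r_2 − r_1²) / (1 − r_1²)
r_1² = (-0.82)² = 0.6724
Numerator = 0.607 − 0.6724 = -0.0654; denominator = 1 − 0.6724 = 0.3276
φ_{22} = -0.0654 / 0.3276 = -0.200

-0.200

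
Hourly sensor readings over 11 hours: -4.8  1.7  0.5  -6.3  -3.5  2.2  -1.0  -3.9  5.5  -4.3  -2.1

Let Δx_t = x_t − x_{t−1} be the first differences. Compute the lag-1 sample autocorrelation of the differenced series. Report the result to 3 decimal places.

-0.448

First differences Δx: 6.5, -1.2, -6.8, 2.8, 5.7, -3.2, -2.9, 9.4, -9.8, 2.2
Mean of differences = 0.2700
Numerator Σ(Δx_t−Δx̄)(Δx_{t+1}−Δx̄) = -151.0729
Denominator Σ(Δx_t−Δx̄)² = 337.4210
r_1(Δx) = -151.0729 / 337.4210 = -0.448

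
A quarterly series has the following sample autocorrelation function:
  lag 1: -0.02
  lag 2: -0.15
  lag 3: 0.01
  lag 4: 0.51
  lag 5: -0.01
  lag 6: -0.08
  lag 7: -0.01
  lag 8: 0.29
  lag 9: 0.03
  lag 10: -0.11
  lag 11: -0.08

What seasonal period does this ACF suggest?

4

The largest autocorrelation is r_4 = 0.51, with a weaker echo at lag 8 (0.29); the remaining lags stay at or below 0.03.
The dominant spike at lag 4 indicates a seasonal period of 4.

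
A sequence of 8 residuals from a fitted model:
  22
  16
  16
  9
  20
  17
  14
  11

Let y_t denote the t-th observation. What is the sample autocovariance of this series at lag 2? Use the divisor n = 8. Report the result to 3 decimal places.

Mean ȳ = (22 + 16 + 16 + 9 + 20 + 17 + 14 + 11)/8 = 15.6250
Σ_{t=1}^{6}(y_t−ȳ)(y_{t+2}−ȳ) = -21.0313
γ_2 = -21.0313 / 8 = -2.629

-2.629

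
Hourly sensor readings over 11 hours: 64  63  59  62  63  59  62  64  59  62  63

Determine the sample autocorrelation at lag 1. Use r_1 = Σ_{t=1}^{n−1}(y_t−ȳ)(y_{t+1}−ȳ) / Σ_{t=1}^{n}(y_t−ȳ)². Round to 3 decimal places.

Mean ȳ = (64 + 63 + 59 + 62 + 63 + 59 + 62 + 64 + 59 + 62 + 63)/11 = 61.8182
Numerator Σ_{t=1}^{10}(y_t−ȳ)(y_{t+1}−ȳ) = -10.9421
Denominator Σ(y_t−ȳ)² = 37.6364
r_1 = -10.9421 / 37.6364 = -0.291

-0.291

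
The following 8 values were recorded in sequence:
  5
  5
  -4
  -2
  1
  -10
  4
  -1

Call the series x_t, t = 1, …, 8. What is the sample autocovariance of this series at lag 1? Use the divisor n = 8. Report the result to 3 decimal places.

Mean x̄ = (5 + 5 − 4 − 2 + 1 − 10 + 4 − 1)/8 = -0.2500
Σ_{t=1}^{7}(x_t−x̄)(x_{t+1}−x̄) = -44.5625
γ_1 = -44.5625 / 8 = -5.570

-5.570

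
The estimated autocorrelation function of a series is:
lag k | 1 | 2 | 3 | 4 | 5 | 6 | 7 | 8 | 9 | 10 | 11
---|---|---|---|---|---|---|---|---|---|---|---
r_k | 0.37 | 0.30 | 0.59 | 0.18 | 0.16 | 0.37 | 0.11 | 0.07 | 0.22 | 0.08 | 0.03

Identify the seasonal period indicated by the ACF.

3

The largest autocorrelation is r_3 = 0.59; the remaining lags stay at or below 0.37. The elevated value at lag 1 (0.37), dropping to 0.30 at lag 2, reflects decaying short-term dependence rather than seasonality.
The dominant spike at lag 3 indicates a seasonal period of 3.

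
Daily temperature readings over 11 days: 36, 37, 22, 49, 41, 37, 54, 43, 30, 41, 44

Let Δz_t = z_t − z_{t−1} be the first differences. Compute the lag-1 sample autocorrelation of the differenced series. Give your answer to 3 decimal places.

-0.478

First differences Δz: 1, -15, 27, -8, -4, 17, -11, -13, 11, 3
Mean of differences = 0.8000
Numerator Σ(Δz_t−Δz̄)(Δz_{t+1}−Δz̄) = -829.8400
Denominator Σ(Δz_t−Δz̄)² = 1737.6000
r_1(Δz) = -829.8400 / 1737.6000 = -0.478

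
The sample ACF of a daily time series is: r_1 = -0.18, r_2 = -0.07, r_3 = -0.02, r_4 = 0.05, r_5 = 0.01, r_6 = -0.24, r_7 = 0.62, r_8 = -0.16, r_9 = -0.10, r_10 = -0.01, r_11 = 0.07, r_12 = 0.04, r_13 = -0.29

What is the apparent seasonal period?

The largest autocorrelation is r_7 = 0.62; the remaining lags stay at or below 0.07.
The dominant spike at lag 7 indicates a seasonal period of 7.

7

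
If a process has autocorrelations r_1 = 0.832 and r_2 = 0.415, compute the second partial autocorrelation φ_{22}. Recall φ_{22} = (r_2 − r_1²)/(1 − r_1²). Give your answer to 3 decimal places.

-0.901

φ_{22} = (r_2 − r_1²) / (1 − r_1²)
r_1² = (0.832)² = 0.692224
Numerator = 0.415 − 0.6922 = -0.2772; denominator = 1 − 0.6922 = 0.3078
φ_{22} = -0.2772 / 0.3078 = -0.901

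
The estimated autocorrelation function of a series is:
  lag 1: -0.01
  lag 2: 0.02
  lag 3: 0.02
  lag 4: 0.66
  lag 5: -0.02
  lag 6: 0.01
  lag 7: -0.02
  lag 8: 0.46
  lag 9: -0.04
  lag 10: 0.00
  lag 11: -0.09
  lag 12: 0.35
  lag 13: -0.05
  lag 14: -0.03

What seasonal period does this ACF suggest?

4

The largest autocorrelation is r_4 = 0.66, with weaker echoes at lags 8 (0.46) and 12 (0.35); the remaining lags stay at or below 0.02.
The dominant spike at lag 4 indicates a seasonal period of 4.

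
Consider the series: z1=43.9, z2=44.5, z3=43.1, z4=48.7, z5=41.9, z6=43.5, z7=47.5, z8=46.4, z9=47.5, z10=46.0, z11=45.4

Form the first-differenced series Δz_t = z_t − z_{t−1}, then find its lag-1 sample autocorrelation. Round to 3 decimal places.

First differences Δz: 0.6, -1.4, 5.6, -6.8, 1.6, 4.0, -1.1, 1.1, -1.5, -0.6
Mean of differences = 0.1500
Numerator Σ(Δz_t−Δz̄)(Δz_{t+1}−Δz̄) = -57.8475
Denominator Σ(Δz_t−Δz̄)² = 103.2850
r_1(Δz) = -57.8475 / 103.2850 = -0.560

-0.560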